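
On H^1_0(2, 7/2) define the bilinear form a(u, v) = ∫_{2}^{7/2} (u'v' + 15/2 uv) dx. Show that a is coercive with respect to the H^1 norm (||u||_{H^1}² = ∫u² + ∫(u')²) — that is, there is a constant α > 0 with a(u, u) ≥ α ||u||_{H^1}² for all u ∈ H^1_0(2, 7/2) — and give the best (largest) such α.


α = 1

Coercivity of a(·,·) on H^1_0(2, 7/2) means a(u, u) ≥ α ||u||_{H^1}² for every u ∈ H^1_0.
The interval has length L = 3/2, and Poincaré/coercivity depend only on L. Here a(u, u) = ∫(u')² + (15/2)·∫u².
Here c = 15/2 ≥ 1, so a(u,u) = ∫(u')² + c∫u² ≥ ∫(u')² + ∫u² = ||u||_{H^1}², i.e. α = 1 works. No larger α is possible: a(u,u) ≥ α||u||_{H^1}² means (1−α)∫(u')² ≥ (α−c)∫u², and for the modes u_n = sin(nπ(x−x₀)/L) (x₀ the left endpoint) one has ∫u_n²/∫(u_n')² = (L/(nπ))² → 0, so a(u_n,u_n)/||u_n||_{H^1}² → 1. Hence the optimal constant is α = 1.
Therefore α = 1.


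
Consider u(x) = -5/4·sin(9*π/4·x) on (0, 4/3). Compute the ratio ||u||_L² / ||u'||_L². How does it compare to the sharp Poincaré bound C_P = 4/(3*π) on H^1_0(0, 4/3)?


||u||_L² / ||u'||_L² = 4/(9*π) < C_P = 4/(3*π).

u(x) = -5/4·sin(9*π/4·x), so u'(x) = -45*π*cos(9*π*x/4)/16.
Writing u(x) = A·sin(kπx/L) with A = -5/4 and k = 3, use ∫_0^L sin²(kπx/L) dx = L/2 and ∫_0^L cos²(kπx/L) dx = L/2.
u² = 25/16·sin²(9*π/4·x) and (u')² = 2025*π^2/256·cos²(9*π/4·x), and each of sin², cos² integrates to L/2 = 2/3 over (0, 4/3).
∫_0^4/3 u² dx = 25/24, so ||u||_L² = 5*sqrt(6)/12.
∫_0^4/3 (u')² dx = 675*π^2/128, so ||u'||_L² = 15*sqrt(6)*π/16.
Ratio ||u||_L² / ||u'||_L² = 4/(9*π).
Sharp Poincaré constant on H^1_0(0, 4/3) is C_P = L/π = 4/(3*π), achieved by sin(3*π/4·x).
This is the k = 3 harmonic; the ratio L/(kπ) is strictly less than C_P = L/π, consistent with the sharp inequality ||u||_L² ≤ C_P ||u'||_L².


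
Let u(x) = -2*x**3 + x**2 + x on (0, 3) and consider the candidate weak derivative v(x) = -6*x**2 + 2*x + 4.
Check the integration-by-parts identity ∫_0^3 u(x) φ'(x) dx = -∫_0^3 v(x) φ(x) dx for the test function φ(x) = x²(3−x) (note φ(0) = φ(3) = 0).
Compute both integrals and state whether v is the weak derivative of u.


LHS = 459/4, RHS = 189/2. No, v is not the weak derivative of u.

u(x) = -2*x**3 + x**2 + x, classical derivative u'(x) = -6*x**2 + 2*x + 1.
φ(x) = x²(3−x), so φ'(x) = 3*x*(2 - x).
Note φ(0) = φ(3) = 0, so the boundary term u·φ vanishes.
LHS = ∫_0^3 u(x) φ'(x) dx = ∫_0^3 (6*x^5 - 15*x^4 + 3*x^3 + 6*x^2) dx. Term by term:
  ∫_0^3 6*x^5 dx = 729;  ∫_0^3 -15*x^4 dx = -729;  ∫_0^3 3*x^3 dx = 243/4;
  ∫_0^3 6*x^2 dx = 54.
Sum: 729 − 729 + 243/4 + 54 = 459/4.
So LHS = 459/4.
∫_0^3 v(x) φ(x) dx = ∫_0^3 (6*x^5 - 20*x^4 + 2*x^3 + 12*x^2) dx. Term by term:
  ∫_0^3 6*x^5 dx = 729;  ∫_0^3 -20*x^4 dx = -972;  ∫_0^3 2*x^3 dx = 81/2;
  ∫_0^3 12*x^2 dx = 108.
Sum: 729 − 972 + 81/2 + 108 = -189/2.
So RHS = -∫_0^3 v(x) φ(x) dx = 189/2.
LHS − RHS = 81/4 ≠ 0, so the identity fails.
(For a valid weak derivative the identity must hold for EVERY test function, in particular this one. The failure shows v is NOT the weak derivative of u.)
Correct weak derivative would be u'(x) = -6*x**2 + 2*x + 1.


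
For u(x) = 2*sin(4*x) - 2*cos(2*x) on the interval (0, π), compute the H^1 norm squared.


||u||_{H^1(0,π)}^2 = 44*π

u'(x) = 4*sin(2*x) + 8*cos(4*x).
Expand u² and (u')² and integrate term by term on (0, π), using: for integers n ≥ 1, ∫_0^π sin²(nx) dx = ∫_0^π cos²(nx) dx = π/2; for n ≠ n', ∫_0^π sin(nx)sin(n'x) dx = ∫_0^π cos(nx)cos(n'x) dx = 0; and by product-to-sum, ∫_0^π sin(nx)cos(n'x) dx = ½∫_0^π [sin((n+n')x) + sin((n−n')x)] dx, which is 0 when n+n' is even and 2n/(n²−n'²) when n+n' is odd (it need not vanish on (0, π)).
  u² squared terms: (-2)²·∫cos(2x)² dx = 4·π/2 = 2*π;  (2)²·∫sin(4x)² dx = 4·π/2 = 2*π.
  u² cross terms: 2·(-2)·(2)·∫cos(2x)·sin(4x) dx = -8·(0) = 0.
  So ∫_0^π u² dx = 2*π + 2*π + 0 = 4*π.
  (u')² squared terms: (4)²·∫sin(2x)² dx = 16·π/2 = 8*π;  (8)²·∫cos(4x)² dx = 64·π/2 = 32*π.
  (u')² cross terms: 2·(4)·(8)·∫sin(2x)·cos(4x) dx = 64·(0) = 0.
  So ∫_0^π (u')² dx = 8*π + 32*π + 0 = 40*π.
||u||_{H^1}^2 = (4*π) + (40*π) = 44*π.


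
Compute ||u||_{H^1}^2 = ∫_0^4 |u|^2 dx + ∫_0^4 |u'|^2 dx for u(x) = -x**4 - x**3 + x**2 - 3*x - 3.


||u||_{H^1}^2 = 32251112/315

The H^1 norm (squared) on an interval (0, L) is
  ||u||_{H^1}^2 = ∫_0^L u(x)^2 dx + ∫_0^L u'(x)^2 dx.
Compute u'(x) = -4*x**3 - 3*x**2 + 2*x - 3.
Then u(x)^2 = x**8 + 2*x**7 - x**6 + 4*x**5 + 13*x**4 + 3*x**2 + 18*x + 9 and u'(x)^2 = 16*x**6 + 24*x**5 - 7*x**4 + 12*x**3 + 22*x**2 - 12*x + 9.
Integrate each monomial from 0 to 4 using ∫_0^4 c·x^n dx = c·4^(n+1)/(n+1):
  ∫_0^4 u(x)^2 dx = ∫_0^4 (x^8 + 2*x^7 - x^6 + 4*x^5 + 13*x^4 + 3*x^2 + 18*x + 9) dx. Term by term:
    ∫_0^4 x^8 dx = 262144/9;  ∫_0^4 2*x^7 dx = 16384;  ∫_0^4 -x^6 dx = -16384/7;
    ∫_0^4 4*x^5 dx = 8192/3;  ∫_0^4 13*x^4 dx = 13312/5;  ∫_0^4 3*x^2 dx = 64;
    ∫_0^4 18*x dx = 144;  ∫_0^4 9 dx = 36.
  Sum: 262144/9 + 16384 − 16384/7 + 8192/3 + 13312/5 + 64 + 144 + 36 = 15374396/315.
  ∫_0^4 u'(x)^2 dx = ∫_0^4 (16*x^6 + 24*x^5 - 7*x^4 + 12*x^3 + 22*x^2 - 12*x + 9) dx. Term by term:
    ∫_0^4 16*x^6 dx = 262144/7;  ∫_0^4 24*x^5 dx = 16384;  ∫_0^4 -7*x^4 dx = -7168/5;
    ∫_0^4 12*x^3 dx = 768;  ∫_0^4 22*x^2 dx = 1408/3;  ∫_0^4 -12*x dx = -96;
    ∫_0^4 9 dx = 36.
  Sum: 262144/7 + 16384 − 7168/5 + 768 + 1408/3 − 96 + 36 = 5625572/105.
Adding: ||u||_{H^1}^2 = 15374396/315 + 5625572/105 = 32251112/315.


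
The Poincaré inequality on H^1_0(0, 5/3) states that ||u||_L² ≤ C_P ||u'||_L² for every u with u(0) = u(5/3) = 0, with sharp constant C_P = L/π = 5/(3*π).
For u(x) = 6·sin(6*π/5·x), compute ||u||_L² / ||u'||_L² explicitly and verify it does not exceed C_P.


||u||_L² / ||u'||_L² = 5/(6*π) < C_P = 5/(3*π).

u(x) = 6·sin(6*π/5·x), so u'(x) = 36*π*cos(6*π*x/5)/5.
Writing u(x) = A·sin(kπx/L) with A = 6 and k = 2, use ∫_0^L sin²(kπx/L) dx = L/2 and ∫_0^L cos²(kπx/L) dx = L/2.
u² = 36·sin²(6*π/5·x) and (u')² = 1296*π^2/25·cos²(6*π/5·x), and each of sin², cos² integrates to L/2 = 5/6 over (0, 5/3).
∫_0^5/3 u² dx = 30, so ||u||_L² = sqrt(30).
∫_0^5/3 (u')² dx = 216*π^2/5, so ||u'||_L² = 6*sqrt(30)*π/5.
Ratio ||u||_L² / ||u'||_L² = 5/(6*π).
Sharp Poincaré constant on H^1_0(0, 5/3) is C_P = L/π = 5/(3*π), achieved by sin(3*π/5·x).
This is the k = 2 harmonic; the ratio L/(kπ) is strictly less than C_P = L/π, consistent with the sharp inequality ||u||_L² ≤ C_P ||u'||_L².


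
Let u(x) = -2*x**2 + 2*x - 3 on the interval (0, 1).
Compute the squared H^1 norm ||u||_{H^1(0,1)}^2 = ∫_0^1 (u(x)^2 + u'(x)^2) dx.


||u||_{H^1}^2 = 127/15

The H^1 norm (squared) on an interval (0, L) is
  ||u||_{H^1}^2 = ∫_0^L u(x)^2 dx + ∫_0^L u'(x)^2 dx.
Compute u'(x) = 2 - 4*x.
Then u(x)^2 = 4*x**4 - 8*x**3 + 16*x**2 - 12*x + 9 and u'(x)^2 = 16*x**2 - 16*x + 4.
Integrate each monomial from 0 to 1 using ∫_0^1 c·x^n dx = c·1^(n+1)/(n+1):
  ∫_0^1 u(x)^2 dx = ∫_0^1 (4*x^4 - 8*x^3 + 16*x^2 - 12*x + 9) dx. Term by term:
    ∫_0^1 4*x^4 dx = 4/5;  ∫_0^1 -8*x^3 dx = -2;  ∫_0^1 16*x^2 dx = 16/3;
    ∫_0^1 -12*x dx = -6;  ∫_0^1 9 dx = 9.
  Sum: 4/5 − 2 + 16/3 − 6 + 9 = 107/15.
  ∫_0^1 u'(x)^2 dx = ∫_0^1 (16*x^2 - 16*x + 4) dx. Term by term:
    ∫_0^1 16*x^2 dx = 16/3;  ∫_0^1 -16*x dx = -8;  ∫_0^1 4 dx = 4.
  Sum: 16/3 − 8 + 4 = 4/3.
Adding: ||u||_{H^1}^2 = 107/15 + 4/3 = 127/15.


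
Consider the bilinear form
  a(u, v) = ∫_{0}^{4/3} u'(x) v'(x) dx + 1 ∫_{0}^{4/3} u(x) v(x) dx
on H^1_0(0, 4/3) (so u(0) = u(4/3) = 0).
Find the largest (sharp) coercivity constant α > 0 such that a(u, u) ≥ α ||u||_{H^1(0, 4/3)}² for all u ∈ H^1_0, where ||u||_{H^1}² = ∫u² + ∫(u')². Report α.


α = 1

Coercivity of a(·,·) on H^1_0(0, 4/3) means a(u, u) ≥ α ||u||_{H^1}² for every u ∈ H^1_0.
The interval has length L = 4/3, and Poincaré/coercivity depend only on L. Here a(u, u) = ∫(u')² + (1)·∫u².
Here c = 1 ≥ 1, so a(u,u) = ∫(u')² + c∫u² ≥ ∫(u')² + ∫u² = ||u||_{H^1}², i.e. α = 1 works. No larger α is possible: a(u,u) ≥ α||u||_{H^1}² means (1−α)∫(u')² ≥ (α−c)∫u², and for the modes u_n = sin(nπ(x−x₀)/L) (x₀ the left endpoint) one has ∫u_n²/∫(u_n')² = (L/(nπ))² → 0, so a(u_n,u_n)/||u_n||_{H^1}² → 1. Hence the optimal constant is α = 1.
Therefore α = 1.


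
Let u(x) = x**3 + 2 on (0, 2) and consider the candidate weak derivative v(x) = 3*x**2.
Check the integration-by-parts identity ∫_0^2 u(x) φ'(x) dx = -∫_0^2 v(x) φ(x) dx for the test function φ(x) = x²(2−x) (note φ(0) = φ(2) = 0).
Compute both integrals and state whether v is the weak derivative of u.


LHS = -32/5, RHS = -32/5. Yes, v = u' weakly.

u(x) = x**3 + 2, classical derivative u'(x) = 3*x**2.
φ(x) = x²(2−x), so φ'(x) = x*(4 - 3*x).
Note φ(0) = φ(2) = 0, so the boundary term u·φ vanishes.
LHS = ∫_0^2 u(x) φ'(x) dx = ∫_0^2 (-3*x^5 + 4*x^4 - 6*x^2 + 8*x) dx. Term by term:
  ∫_0^2 -3*x^5 dx = -32;  ∫_0^2 4*x^4 dx = 128/5;  ∫_0^2 -6*x^2 dx = -16;
  ∫_0^2 8*x dx = 16.
Sum: -32 + 128/5 − 16 + 16 = -32/5.
So LHS = -32/5.
∫_0^2 v(x) φ(x) dx = ∫_0^2 (-3*x^5 + 6*x^4) dx. Term by term:
  ∫_0^2 -3*x^5 dx = -32;  ∫_0^2 6*x^4 dx = 192/5.
Sum: -32 + 192/5 = 32/5.
So RHS = -∫_0^2 v(x) φ(x) dx = -32/5.
LHS = RHS, so the identity holds for this test φ.
Moreover u is smooth here and v(x) = u'(x) = 3*x**2 pointwise, so the identity holds for every test function. Hence v is the weak derivative of u.


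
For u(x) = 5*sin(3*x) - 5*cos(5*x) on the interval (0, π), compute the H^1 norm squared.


||u||_{H^1(0,π)}^2 = 450*π

u'(x) = 25*sin(5*x) + 15*cos(3*x).
Expand u² and (u')² and integrate term by term on (0, π), using: for integers n ≥ 1, ∫_0^π sin²(nx) dx = ∫_0^π cos²(nx) dx = π/2; for n ≠ n', ∫_0^π sin(nx)sin(n'x) dx = ∫_0^π cos(nx)cos(n'x) dx = 0; and by product-to-sum, ∫_0^π sin(nx)cos(n'x) dx = ½∫_0^π [sin((n+n')x) + sin((n−n')x)] dx, which is 0 when n+n' is even and 2n/(n²−n'²) when n+n' is odd (it need not vanish on (0, π)).
  u² squared terms: (-5)²·∫cos(5x)² dx = 25·π/2 = 25*π/2;  (5)²·∫sin(3x)² dx = 25·π/2 = 25*π/2.
  u² cross terms: 2·(-5)·(5)·∫cos(5x)·sin(3x) dx = -50·(0) = 0.
  So ∫_0^π u² dx = 25*π/2 + 25*π/2 + 0 = 25*π.
  (u')² squared terms: (15)²·∫cos(3x)² dx = 225·π/2 = 225*π/2;  (25)²·∫sin(5x)² dx = 625·π/2 = 625*π/2.
  (u')² cross terms: 2·(15)·(25)·∫cos(3x)·sin(5x) dx = 750·(0) = 0.
  So ∫_0^π (u')² dx = 225*π/2 + 625*π/2 + 0 = 425*π.
||u||_{H^1}^2 = (25*π) + (425*π) = 450*π.


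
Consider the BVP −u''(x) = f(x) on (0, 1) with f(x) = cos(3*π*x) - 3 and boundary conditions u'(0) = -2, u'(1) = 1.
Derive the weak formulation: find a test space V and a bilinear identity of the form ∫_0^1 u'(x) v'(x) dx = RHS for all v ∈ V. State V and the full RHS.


V = H^1(0, 1) (v unrestricted at boundary; u is determined up to an additive constant); weak form: ∫_0^1 u'v' dx = ∫_0^1 (cos(3*π*x) - 3) v dx + v(1) + 2·v(0) for all v ∈ V.

Multiply both sides by a test function v and integrate from 0 to 1:
  ∫_0^1 −u''(x) v(x) dx = ∫_0^1 f(x) v(x) dx.
Integrate the LHS by parts once:
  ∫_0^1 −u'' v dx = −[u'(x) v(x)]_0^1 + ∫_0^1 u'(x) v'(x) dx.
Thus ∫_0^1 u'(x) v'(x) dx = ∫_0^1 f(x) v(x) dx + [u'(x) v(x)]_0^1.
Choose V so that boundary terms are either known or forced to vanish.
u has inhomogeneous Neumann u'(0) = -2, u'(1) = 1. [u' v]_0^1 = (1)·v(1) − (-2)·v(0) = v(1) + 2·v(0). Take V = H^1(0, 1); boundary term becomes part of RHS.
Weak formulation: find u (satisfying any essential BC) such that ∫_0^1 u'(x) v'(x) dx = ∫_0^1 f v dx + v(1) + 2·v(0) for all v ∈ V (Neumann data are natural BCs: they enter the RHS as boundary terms).
Substituting f(x) = cos(3*π*x) - 3, the right-hand side is ∫_0^1 (cos(3*π*x) - 3) v dx + v(1) + 2·v(0).
Compatibility check (pure Neumann): taking v ≡ 1 ∈ V gives 0 = ∫_0^1 f dx + (1) − (-2), i.e. ∫_0^1 f dx must equal u'(0) − u'(1) = -3. Indeed ∫_0^1 (cos(3*π*x) - 3) dx = -3, so the data are compatible. The solution is then unique only up to an additive constant (fix it e.g. by requiring ∫_0^1 u dx = 0).


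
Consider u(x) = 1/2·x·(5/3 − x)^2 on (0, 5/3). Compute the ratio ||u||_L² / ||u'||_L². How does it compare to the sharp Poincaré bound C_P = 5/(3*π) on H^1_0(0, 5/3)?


||u||_L² / ||u'||_L² = 5*sqrt(14)/42 < C_P = 5/(3*π).

u(x) = 1/2·x·(5/3 − x)^2, so u'(x) = (3*x - 5)*(9*x - 5)/18.
u(x) = 1/2·x·(5/3 − x)^2 vanishes at x = 0 and x = 5/3, so u ∈ H^1_0(0, 5/3). Differentiate via the product rule and integrate the resulting polynomials term by term.
  ∫_0^5/3 u² dx = ∫_0^5/3 (x^6/4 - 5*x^5/3 + 25*x^4/6 - 125*x^3/27 + 625*x^2/324) dx. Term by term:
    ∫_0^5/3 x^6/4 dx = 78125/61236;  ∫_0^5/3 -5*x^5/3 dx = -78125/13122;  ∫_0^5/3 25*x^4/6 dx = 15625/1458;
    ∫_0^5/3 -125*x^3/27 dx = -78125/8748;  ∫_0^5/3 625*x^2/324 dx = 78125/26244.
  Sum: 78125/61236 − 78125/13122 + 15625/1458 − 78125/8748 + 78125/26244 = 15625/183708.
  ∫_0^5/3 (u')² dx = ∫_0^5/3 (9*x^4/4 - 10*x^3 + 275*x^2/18 - 250*x/27 + 625/324) dx. Term by term:
    ∫_0^5/3 9*x^4/4 dx = 625/108;  ∫_0^5/3 -10*x^3 dx = -3125/162;  ∫_0^5/3 275*x^2/18 dx = 34375/1458;
    ∫_0^5/3 -250*x/27 dx = -3125/243;  ∫_0^5/3 625/324 dx = 3125/972.
  Sum: 625/108 − 3125/162 + 34375/1458 − 3125/243 + 3125/972 = 625/1458.
∫_0^5/3 u² dx = 15625/183708, so ||u||_L² = 125*sqrt(7)/1134.
∫_0^5/3 (u')² dx = 625/1458, so ||u'||_L² = 25*sqrt(2)/54.
Ratio ||u||_L² / ||u'||_L² = 5*sqrt(14)/42.
Sharp Poincaré constant on H^1_0(0, 5/3) is C_P = L/π = 5/(3*π), achieved by sin(3*π/5·x).
A polynomial bump cannot attain the sharp Poincaré constant (only the first sine eigenfunction does), so the ratio is strictly less than C_P, consistent with ||u||_L² ≤ C_P ||u'||_L².


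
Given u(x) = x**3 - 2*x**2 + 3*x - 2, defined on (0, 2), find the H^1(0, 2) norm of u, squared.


||u||_{H^1}^2 = 2858/105

The H^1 norm (squared) on an interval (0, L) is
  ||u||_{H^1}^2 = ∫_0^L u(x)^2 dx + ∫_0^L u'(x)^2 dx.
Compute u'(x) = 3*x**2 - 4*x + 3.
Then u(x)^2 = x**6 - 4*x**5 + 10*x**4 - 16*x**3 + 17*x**2 - 12*x + 4 and u'(x)^2 = 9*x**4 - 24*x**3 + 34*x**2 - 24*x + 9.
Integrate each monomial from 0 to 2 using ∫_0^2 c·x^n dx = c·2^(n+1)/(n+1):
  ∫_0^2 u(x)^2 dx = ∫_0^2 (x^6 - 4*x^5 + 10*x^4 - 16*x^3 + 17*x^2 - 12*x + 4) dx. Term by term:
    ∫_0^2 x^6 dx = 128/7;  ∫_0^2 -4*x^5 dx = -128/3;  ∫_0^2 10*x^4 dx = 64;
    ∫_0^2 -16*x^3 dx = -64;  ∫_0^2 17*x^2 dx = 136/3;  ∫_0^2 -12*x dx = -24;
    ∫_0^2 4 dx = 8.
  Sum: 128/7 − 128/3 + 64 − 64 + 136/3 − 24 + 8 = 104/21.
  ∫_0^2 u'(x)^2 dx = ∫_0^2 (9*x^4 - 24*x^3 + 34*x^2 - 24*x + 9) dx. Term by term:
    ∫_0^2 9*x^4 dx = 288/5;  ∫_0^2 -24*x^3 dx = -96;  ∫_0^2 34*x^2 dx = 272/3;
    ∫_0^2 -24*x dx = -48;  ∫_0^2 9 dx = 18.
  Sum: 288/5 − 96 + 272/3 − 48 + 18 = 334/15.
Adding: ||u||_{H^1}^2 = 104/21 + 334/15 = 2858/105.


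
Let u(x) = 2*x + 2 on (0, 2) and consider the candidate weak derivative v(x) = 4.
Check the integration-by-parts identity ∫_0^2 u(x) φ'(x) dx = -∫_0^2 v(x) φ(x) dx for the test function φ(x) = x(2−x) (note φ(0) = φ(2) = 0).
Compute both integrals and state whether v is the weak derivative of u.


LHS = -8/3, RHS = -16/3. No, v is not the weak derivative of u.

u(x) = 2*x + 2, classical derivative u'(x) = 2.
φ(x) = x(2−x), so φ'(x) = 2 - 2*x.
Note φ(0) = φ(2) = 0, so the boundary term u·φ vanishes.
LHS = ∫_0^2 u(x) φ'(x) dx = ∫_0^2 (4 - 4*x^2) dx. Term by term:
  ∫_0^2 -4*x^2 dx = -32/3;  ∫_0^2 4 dx = 8.
Sum: -32/3 + 8 = -8/3.
So LHS = -8/3.
∫_0^2 v(x) φ(x) dx = ∫_0^2 (-4*x^2 + 8*x) dx. Term by term:
  ∫_0^2 -4*x^2 dx = -32/3;  ∫_0^2 8*x dx = 16.
Sum: -32/3 + 16 = 16/3.
So RHS = -∫_0^2 v(x) φ(x) dx = -16/3.
LHS − RHS = 8/3 ≠ 0, so the identity fails.
(For a valid weak derivative the identity must hold for EVERY test function, in particular this one. The failure shows v is NOT the weak derivative of u.)
Correct weak derivative would be u'(x) = 2.


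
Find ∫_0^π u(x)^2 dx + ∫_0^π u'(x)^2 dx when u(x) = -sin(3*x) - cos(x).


||u||_{H^1(0,π)}^2 = 6*π

u'(x) = sin(x) - 3*cos(3*x).
Expand u² and (u')² and integrate term by term on (0, π), using: for integers n ≥ 1, ∫_0^π sin²(nx) dx = ∫_0^π cos²(nx) dx = π/2; for n ≠ n', ∫_0^π sin(nx)sin(n'x) dx = ∫_0^π cos(nx)cos(n'x) dx = 0; and by product-to-sum, ∫_0^π sin(nx)cos(n'x) dx = ½∫_0^π [sin((n+n')x) + sin((n−n')x)] dx, which is 0 when n+n' is even and 2n/(n²−n'²) when n+n' is odd (it need not vanish on (0, π)).
  u² squared terms: (-1)²·∫cos(x)² dx = 1·π/2 = π/2;  (-1)²·∫sin(3x)² dx = 1·π/2 = π/2.
  u² cross terms: 2·(-1)·(-1)·∫cos(x)·sin(3x) dx = 2·(0) = 0.
  So ∫_0^π u² dx = π/2 + π/2 + 0 = π.
  (u')² squared terms: (-3)²·∫cos(3x)² dx = 9·π/2 = 9*π/2;  (1)²·∫sin(x)² dx = 1·π/2 = π/2.
  (u')² cross terms: 2·(-3)·(1)·∫cos(3x)·sin(x) dx = -6·(0) = 0.
  So ∫_0^π (u')² dx = 9*π/2 + π/2 + 0 = 5*π.
||u||_{H^1}^2 = (π) + (5*π) = 6*π.


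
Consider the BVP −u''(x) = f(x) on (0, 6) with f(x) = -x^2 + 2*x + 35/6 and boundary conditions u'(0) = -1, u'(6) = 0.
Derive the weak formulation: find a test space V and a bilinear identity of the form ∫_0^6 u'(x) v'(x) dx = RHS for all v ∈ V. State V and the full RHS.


V = H^1(0, 6) (v unrestricted at boundary; u is determined up to an additive constant); weak form: ∫_0^6 u'v' dx = ∫_0^6 (-x^2 + 2*x + 35/6) v dx + v(0) for all v ∈ V.

Multiply both sides by a test function v and integrate from 0 to 6:
  ∫_0^6 −u''(x) v(x) dx = ∫_0^6 f(x) v(x) dx.
Integrate the LHS by parts once:
  ∫_0^6 −u'' v dx = −[u'(x) v(x)]_0^6 + ∫_0^6 u'(x) v'(x) dx.
Thus ∫_0^6 u'(x) v'(x) dx = ∫_0^6 f(x) v(x) dx + [u'(x) v(x)]_0^6.
Choose V so that boundary terms are either known or forced to vanish.
u has inhomogeneous Neumann u'(0) = -1, u'(6) = 0. [u' v]_0^6 = (0)·v(6) − (-1)·v(0) = v(0). Take V = H^1(0, 6); boundary term becomes part of RHS.
Weak formulation: find u (satisfying any essential BC) such that ∫_0^6 u'(x) v'(x) dx = ∫_0^6 f v dx + v(0) for all v ∈ V (Neumann data are natural BCs: they enter the RHS as boundary terms).
Substituting f(x) = -x^2 + 2*x + 35/6, the right-hand side is ∫_0^6 (-x^2 + 2*x + 35/6) v dx + v(0).
Compatibility check (pure Neumann): taking v ≡ 1 ∈ V gives 0 = ∫_0^6 f dx + (0) − (-1), i.e. ∫_0^6 f dx must equal u'(0) − u'(6) = -1. Indeed ∫_0^6 (-x^2 + 2*x + 35/6) dx = -1, so the data are compatible. The solution is then unique only up to an additive constant (fix it e.g. by requiring ∫_0^6 u dx = 0).


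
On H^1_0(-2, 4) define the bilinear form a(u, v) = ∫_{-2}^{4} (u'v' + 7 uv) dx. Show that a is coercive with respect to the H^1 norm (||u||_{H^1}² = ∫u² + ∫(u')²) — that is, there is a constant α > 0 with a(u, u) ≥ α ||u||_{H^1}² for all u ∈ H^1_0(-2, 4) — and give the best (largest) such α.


α = 1

Coercivity of a(·,·) on H^1_0(-2, 4) means a(u, u) ≥ α ||u||_{H^1}² for every u ∈ H^1_0.
The interval has length L = 6, and Poincaré/coercivity depend only on L. Here a(u, u) = ∫(u')² + (7)·∫u².
Here c = 7 ≥ 1, so a(u,u) = ∫(u')² + c∫u² ≥ ∫(u')² + ∫u² = ||u||_{H^1}², i.e. α = 1 works. No larger α is possible: a(u,u) ≥ α||u||_{H^1}² means (1−α)∫(u')² ≥ (α−c)∫u², and for the modes u_n = sin(nπ(x−x₀)/L) (x₀ the left endpoint) one has ∫u_n²/∫(u_n')² = (L/(nπ))² → 0, so a(u_n,u_n)/||u_n||_{H^1}² → 1. Hence the optimal constant is α = 1.
Therefore α = 1.


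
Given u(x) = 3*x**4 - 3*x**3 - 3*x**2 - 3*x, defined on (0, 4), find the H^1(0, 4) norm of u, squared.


||u||_{H^1}^2 = 9860492/35

The H^1 norm (squared) on an interval (0, L) is
  ||u||_{H^1}^2 = ∫_0^L u(x)^2 dx + ∫_0^L u'(x)^2 dx.
Compute u'(x) = 12*x**3 - 9*x**2 - 6*x - 3.
Then u(x)^2 = 9*x**8 - 18*x**7 - 9*x**6 + 27*x**4 + 18*x**3 + 9*x**2 and u'(x)^2 = 144*x**6 - 216*x**5 - 63*x**4 + 36*x**3 + 90*x**2 + 36*x + 9.
Integrate each monomial from 0 to 4 using ∫_0^4 c·x^n dx = c·4^(n+1)/(n+1):
  ∫_0^4 u(x)^2 dx = ∫_0^4 (9*x^8 - 18*x^7 - 9*x^6 + 27*x^4 + 18*x^3 + 9*x^2) dx. Term by term:
    ∫_0^4 9*x^8 dx = 262144;  ∫_0^4 -18*x^7 dx = -147456;  ∫_0^4 -9*x^6 dx = -147456/7;
    ∫_0^4 27*x^4 dx = 27648/5;  ∫_0^4 18*x^3 dx = 1152;  ∫_0^4 9*x^2 dx = 192.
  Sum: 262144 − 147456 − 147456/7 + 27648/5 + 1152 + 192 = 3517376/35.
  ∫_0^4 u'(x)^2 dx = ∫_0^4 (144*x^6 - 216*x^5 - 63*x^4 + 36*x^3 + 90*x^2 + 36*x + 9) dx. Term by term:
    ∫_0^4 144*x^6 dx = 2359296/7;  ∫_0^4 -216*x^5 dx = -147456;  ∫_0^4 -63*x^4 dx = -64512/5;
    ∫_0^4 36*x^3 dx = 2304;  ∫_0^4 90*x^2 dx = 1920;  ∫_0^4 36*x dx = 288;
    ∫_0^4 9 dx = 36.
  Sum: 2359296/7 − 147456 − 64512/5 + 2304 + 1920 + 288 + 36 = 6343116/35.
Adding: ||u||_{H^1}^2 = 3517376/35 + 6343116/35 = 9860492/35.


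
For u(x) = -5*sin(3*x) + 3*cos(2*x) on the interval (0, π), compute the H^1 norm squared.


||u||_{H^1(0,π)}^2 = -180 + 295*π/2

u'(x) = -6*sin(2*x) - 15*cos(3*x).
Expand u² and (u')² and integrate term by term on (0, π), using: for integers n ≥ 1, ∫_0^π sin²(nx) dx = ∫_0^π cos²(nx) dx = π/2; for n ≠ n', ∫_0^π sin(nx)sin(n'x) dx = ∫_0^π cos(nx)cos(n'x) dx = 0; and by product-to-sum, ∫_0^π sin(nx)cos(n'x) dx = ½∫_0^π [sin((n+n')x) + sin((n−n')x)] dx, which is 0 when n+n' is even and 2n/(n²−n'²) when n+n' is odd (it need not vanish on (0, π)).
  u² squared terms: (-5)²·∫sin(3x)² dx = 25·π/2 = 25*π/2;  (3)²·∫cos(2x)² dx = 9·π/2 = 9*π/2.
  u² cross terms: 2·(-5)·(3)·∫sin(3x)·cos(2x) dx = -30·(6/5) = -36.
  So ∫_0^π u² dx = 25*π/2 + 9*π/2 − 36 = -36 + 17*π.
  (u')² squared terms: (-15)²·∫cos(3x)² dx = 225·π/2 = 225*π/2;  (-6)²·∫sin(2x)² dx = 36·π/2 = 18*π.
  (u')² cross terms: 2·(-15)·(-6)·∫cos(3x)·sin(2x) dx = 180·(-4/5) = -144.
  So ∫_0^π (u')² dx = 225*π/2 + 18*π − 144 = -144 + 261*π/2.
||u||_{H^1}^2 = (-36 + 17*π) + (-144 + 261*π/2) = -180 + 295*π/2.


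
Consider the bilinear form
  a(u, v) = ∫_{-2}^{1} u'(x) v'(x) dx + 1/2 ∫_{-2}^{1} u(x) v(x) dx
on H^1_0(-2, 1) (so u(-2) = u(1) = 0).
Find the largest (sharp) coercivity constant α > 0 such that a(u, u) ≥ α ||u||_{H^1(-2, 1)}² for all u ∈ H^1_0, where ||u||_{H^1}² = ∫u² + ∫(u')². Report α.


α = (9/2 + π^2)/(9 + π^2)

Coercivity of a(·,·) on H^1_0(-2, 1) means a(u, u) ≥ α ||u||_{H^1}² for every u ∈ H^1_0.
The interval has length L = 3, and Poincaré/coercivity depend only on L. Here a(u, u) = ∫(u')² + (1/2)·∫u².
Here 0 < c = 1/2 < 1. The condition a(u,u) ≥ α||u||_{H^1}² reads (1−α)∫(u')² ≥ (α−c)∫u². Any admissible α is ≤ 1 (rapidly oscillating u have ∫u²/∫(u')² → 0), and α = 1 would force 0 ≥ (1−c)∫u², impossible since c < 1; so 1−α > 0. By the sharp Poincaré inequality on H^1_0 of an interval of length L, ∫(u')² ≥ (π/L)²∫u² with equality for the first sine mode sin(π(x−x₀)/L) (x₀ the left endpoint), so the inequality holds for all u iff (1−α)(π/L)² ≥ α − c, i.e. α ≤ ((π/L)² + c)/((π/L)² + 1) = (1 + c(L/π)²)/(1 + (L/π)²). With (π/L)² = π^2/9 and c = 1/2, the largest admissible constant is α = ((π/L)² + c)/((π/L)² + 1).
Simplifying, α = (9/2 + π^2)/(9 + π^2).


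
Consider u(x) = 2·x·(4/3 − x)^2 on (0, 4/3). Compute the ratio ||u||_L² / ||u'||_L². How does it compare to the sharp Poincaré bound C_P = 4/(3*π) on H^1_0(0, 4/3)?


||u||_L² / ||u'||_L² = 2*sqrt(14)/21 < C_P = 4/(3*π).

u(x) = 2·x·(4/3 − x)^2, so u'(x) = 6*x^2 - 32*x/3 + 32/9.
u(x) = 2·x·(4/3 − x)^2 vanishes at x = 0 and x = 4/3, so u ∈ H^1_0(0, 4/3). Differentiate via the product rule and integrate the resulting polynomials term by term.
  ∫_0^4/3 u² dx = ∫_0^4/3 (4*x^6 - 64*x^5/3 + 128*x^4/3 - 1024*x^3/27 + 1024*x^2/81) dx. Term by term:
    ∫_0^4/3 4*x^6 dx = 65536/15309;  ∫_0^4/3 -64*x^5/3 dx = -131072/6561;  ∫_0^4/3 128*x^4/3 dx = 131072/3645;
    ∫_0^4/3 -1024*x^3/27 dx = -65536/2187;  ∫_0^4/3 1024*x^2/81 dx = 65536/6561.
  Sum: 65536/15309 − 131072/6561 + 131072/3645 − 65536/2187 + 65536/6561 = 65536/229635.
  ∫_0^4/3 (u')² dx = ∫_0^4/3 (36*x^4 - 128*x^3 + 1408*x^2/9 - 2048*x/27 + 1024/81) dx. Term by term:
    ∫_0^4/3 36*x^4 dx = 4096/135;  ∫_0^4/3 -128*x^3 dx = -8192/81;  ∫_0^4/3 1408*x^2/9 dx = 90112/729;
    ∫_0^4/3 -2048*x/27 dx = -16384/243;  ∫_0^4/3 1024/81 dx = 4096/243.
  Sum: 4096/135 − 8192/81 + 90112/729 − 16384/243 + 4096/243 = 8192/3645.
∫_0^4/3 u² dx = 65536/229635, so ||u||_L² = 256*sqrt(35)/2835.
∫_0^4/3 (u')² dx = 8192/3645, so ||u'||_L² = 64*sqrt(10)/135.
Ratio ||u||_L² / ||u'||_L² = 2*sqrt(14)/21.
Sharp Poincaré constant on H^1_0(0, 4/3) is C_P = L/π = 4/(3*π), achieved by sin(3*π/4·x).
A polynomial bump cannot attain the sharp Poincaré constant (only the first sine eigenfunction does), so the ratio is strictly less than C_P, consistent with ||u||_L² ≤ C_P ||u'||_L².


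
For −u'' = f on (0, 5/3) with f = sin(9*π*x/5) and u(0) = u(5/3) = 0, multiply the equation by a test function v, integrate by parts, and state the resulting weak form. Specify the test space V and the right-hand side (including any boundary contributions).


V = H^1_0(0, 5/3) (so v(0) = v(5/3) = 0); weak form: ∫_0^5/3 u'v' dx = ∫_0^5/3 (sin(9*π*x/5)) v dx for all v ∈ V.

Multiply both sides by a test function v and integrate from 0 to 5/3:
  ∫_0^5/3 −u''(x) v(x) dx = ∫_0^5/3 f(x) v(x) dx.
Integrate the LHS by parts once:
  ∫_0^5/3 −u'' v dx = −[u'(x) v(x)]_0^5/3 + ∫_0^5/3 u'(x) v'(x) dx.
Thus ∫_0^5/3 u'(x) v'(x) dx = ∫_0^5/3 f(x) v(x) dx + [u'(x) v(x)]_0^5/3.
Choose V so that boundary terms are either known or forced to vanish.
u is Dirichlet: u(0) = u(5/3) = 0. Let V = H^1_0(0, 5/3); then v(0) = v(5/3) = 0, and [u' v]_0^5/3 = 0.
Weak formulation: find u (satisfying any essential BC) such that ∫_0^5/3 u'(x) v'(x) dx = ∫_0^5/3 f v dx for all v ∈ V.
Substituting f(x) = sin(9*π*x/5), the right-hand side is ∫_0^5/3 (sin(9*π*x/5)) v dx.


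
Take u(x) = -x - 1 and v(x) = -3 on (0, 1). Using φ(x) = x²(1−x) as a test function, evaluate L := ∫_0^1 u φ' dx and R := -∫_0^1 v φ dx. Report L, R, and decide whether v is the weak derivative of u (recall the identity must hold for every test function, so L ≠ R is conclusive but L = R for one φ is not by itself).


LHS = 1/12, RHS = 1/4. No, v is not the weak derivative of u.

u(x) = -x - 1, classical derivative u'(x) = -1.
φ(x) = x²(1−x), so φ'(x) = x*(2 - 3*x).
Note φ(0) = φ(1) = 0, so the boundary term u·φ vanishes.
LHS = ∫_0^1 u(x) φ'(x) dx = ∫_0^1 (3*x^3 + x^2 - 2*x) dx. Term by term:
  ∫_0^1 3*x^3 dx = 3/4;  ∫_0^1 x^2 dx = 1/3;  ∫_0^1 -2*x dx = -1.
Sum: 3/4 + 1/3 − 1 = 1/12.
So LHS = 1/12.
∫_0^1 v(x) φ(x) dx = ∫_0^1 (3*x^3 - 3*x^2) dx. Term by term:
  ∫_0^1 3*x^3 dx = 3/4;  ∫_0^1 -3*x^2 dx = -1.
Sum: 3/4 − 1 = -1/4.
So RHS = -∫_0^1 v(x) φ(x) dx = 1/4.
LHS − RHS = -1/6 ≠ 0, so the identity fails.
(For a valid weak derivative the identity must hold for EVERY test function, in particular this one. The failure shows v is NOT the weak derivative of u.)
Correct weak derivative would be u'(x) = -1.


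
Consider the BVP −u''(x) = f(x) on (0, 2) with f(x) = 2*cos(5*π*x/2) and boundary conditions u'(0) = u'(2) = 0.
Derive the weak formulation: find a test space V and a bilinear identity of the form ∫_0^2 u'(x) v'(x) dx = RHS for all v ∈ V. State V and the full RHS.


V = H^1(0, 2) (no boundary constraint on v; u is determined up to an additive constant); weak form: ∫_0^2 u'v' dx = ∫_0^2 (2*cos(5*π*x/2)) v dx for all v ∈ V.

Multiply both sides by a test function v and integrate from 0 to 2:
  ∫_0^2 −u''(x) v(x) dx = ∫_0^2 f(x) v(x) dx.
Integrate the LHS by parts once:
  ∫_0^2 −u'' v dx = −[u'(x) v(x)]_0^2 + ∫_0^2 u'(x) v'(x) dx.
Thus ∫_0^2 u'(x) v'(x) dx = ∫_0^2 f(x) v(x) dx + [u'(x) v(x)]_0^2.
Choose V so that boundary terms are either known or forced to vanish.
u has homogeneous Neumann: u'(0) = u'(2) = 0. So [u' v]_0^2 = 0·v(2) − 0·v(0) = 0 for any v; take V = H^1(0, 2).
Weak formulation: find u (satisfying any essential BC) such that ∫_0^2 u'(x) v'(x) dx = ∫_0^2 f v dx for all v ∈ V (homogeneous Neumann, so boundary terms vanish).
Substituting f(x) = 2*cos(5*π*x/2), the right-hand side is ∫_0^2 (2*cos(5*π*x/2)) v dx.
Compatibility check (pure Neumann): taking v ≡ 1 ∈ V gives 0 = ∫_0^2 f dx + (0) − (0), i.e. ∫_0^2 f dx must equal u'(0) − u'(2) = 0. Indeed ∫_0^2 (2*cos(5*π*x/2)) dx = 0, so the data are compatible. The solution is then unique only up to an additive constant (fix it e.g. by requiring ∫_0^2 u dx = 0).


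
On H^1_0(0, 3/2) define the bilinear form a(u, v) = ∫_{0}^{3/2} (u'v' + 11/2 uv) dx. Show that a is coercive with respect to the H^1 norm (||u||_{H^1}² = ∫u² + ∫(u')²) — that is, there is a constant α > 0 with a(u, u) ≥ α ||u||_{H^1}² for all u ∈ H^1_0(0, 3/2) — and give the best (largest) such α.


α = 1

Coercivity of a(·,·) on H^1_0(0, 3/2) means a(u, u) ≥ α ||u||_{H^1}² for every u ∈ H^1_0.
The interval has length L = 3/2, and Poincaré/coercivity depend only on L. Here a(u, u) = ∫(u')² + (11/2)·∫u².
Here c = 11/2 ≥ 1, so a(u,u) = ∫(u')² + c∫u² ≥ ∫(u')² + ∫u² = ||u||_{H^1}², i.e. α = 1 works. No larger α is possible: a(u,u) ≥ α||u||_{H^1}² means (1−α)∫(u')² ≥ (α−c)∫u², and for the modes u_n = sin(nπ(x−x₀)/L) (x₀ the left endpoint) one has ∫u_n²/∫(u_n')² = (L/(nπ))² → 0, so a(u_n,u_n)/||u_n||_{H^1}² → 1. Hence the optimal constant is α = 1.
Therefore α = 1.


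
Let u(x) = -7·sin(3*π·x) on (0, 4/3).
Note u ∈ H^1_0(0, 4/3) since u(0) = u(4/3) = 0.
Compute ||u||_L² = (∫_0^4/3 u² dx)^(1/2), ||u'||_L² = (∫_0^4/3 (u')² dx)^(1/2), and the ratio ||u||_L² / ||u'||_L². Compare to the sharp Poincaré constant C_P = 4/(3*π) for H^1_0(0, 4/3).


||u||_L² / ||u'||_L² = 1/(3*π) < C_P = 4/(3*π).

u(x) = -7·sin(3*π·x), so u'(x) = -21*π*cos(3*π*x).
Writing u(x) = A·sin(kπx/L) with A = -7 and k = 4, use ∫_0^L sin²(kπx/L) dx = L/2 and ∫_0^L cos²(kπx/L) dx = L/2.
u² = 49·sin²(3*π·x) and (u')² = 441*π^2·cos²(3*π·x), and each of sin², cos² integrates to L/2 = 2/3 over (0, 4/3).
∫_0^4/3 u² dx = 98/3, so ||u||_L² = 7*sqrt(6)/3.
∫_0^4/3 (u')² dx = 294*π^2, so ||u'||_L² = 7*sqrt(6)*π.
Ratio ||u||_L² / ||u'||_L² = 1/(3*π).
Sharp Poincaré constant on H^1_0(0, 4/3) is C_P = L/π = 4/(3*π), achieved by sin(3*π/4·x).
This is the k = 4 harmonic; the ratio L/(kπ) is strictly less than C_P = L/π, consistent with the sharp inequality ||u||_L² ≤ C_P ||u'||_L².


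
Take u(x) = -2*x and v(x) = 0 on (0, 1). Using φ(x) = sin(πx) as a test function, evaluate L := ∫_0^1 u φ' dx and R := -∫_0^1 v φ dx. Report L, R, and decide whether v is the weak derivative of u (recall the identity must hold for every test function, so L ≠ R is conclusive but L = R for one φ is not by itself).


LHS = 4/π, RHS = 0. No, v is not the weak derivative of u.

u(x) = -2*x, classical derivative u'(x) = -2.
φ(x) = sin(πx), so φ'(x) = π*cos(π*x).
Note φ(0) = φ(1) = 0, so the boundary term u·φ vanishes.
LHS = ∫_0^1 u(x) φ'(x) dx = ∫_0^1 (-2*π*x*cos(π*x)) dx. Term by term:
  ∫_0^1 -2*π*x*cos(π*x) dx = 4/π.
So LHS = 4/π.
∫_0^1 v(x) φ(x) dx = ∫_0^1 (0) dx. Term by term:
  ∫_0^1 0 dx = 0.
So RHS = -∫_0^1 v(x) φ(x) dx = 0.
LHS − RHS = 4/π ≠ 0, so the identity fails.
(For a valid weak derivative the identity must hold for EVERY test function, in particular this one. The failure shows v is NOT the weak derivative of u.)
Correct weak derivative would be u'(x) = -2.


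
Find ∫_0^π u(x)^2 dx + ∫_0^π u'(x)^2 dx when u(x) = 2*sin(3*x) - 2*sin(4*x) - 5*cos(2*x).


||u||_{H^1(0,π)}^2 = -120 + 233*π/2

u'(x) = 10*sin(2*x) + 6*cos(3*x) - 8*cos(4*x).
Expand u² and (u')² and integrate term by term on (0, π), using: for integers n ≥ 1, ∫_0^π sin²(nx) dx = ∫_0^π cos²(nx) dx = π/2; for n ≠ n', ∫_0^π sin(nx)sin(n'x) dx = ∫_0^π cos(nx)cos(n'x) dx = 0; and by product-to-sum, ∫_0^π sin(nx)cos(n'x) dx = ½∫_0^π [sin((n+n')x) + sin((n−n')x)] dx, which is 0 when n+n' is even and 2n/(n²−n'²) when n+n' is odd (it need not vanish on (0, π)).
  u² squared terms: (-5)²·∫cos(2x)² dx = 25·π/2 = 25*π/2;  (-2)²·∫sin(4x)² dx = 4·π/2 = 2*π;  (2)²·∫sin(3x)² dx = 4·π/2 = 2*π.
  u² cross terms: 2·(-5)·(-2)·∫cos(2x)·sin(4x) dx = 20·(0) = 0;  2·(-5)·(2)·∫cos(2x)·sin(3x) dx = -20·(6/5) = -24;  2·(-2)·(2)·∫sin(4x)·sin(3x) dx = -8·(0) = 0.
  So ∫_0^π u² dx = 25*π/2 + 2*π + 2*π + 0 − 24 + 0 = -24 + 33*π/2.
  (u')² squared terms: (-8)²·∫cos(4x)² dx = 64·π/2 = 32*π;  (6)²·∫cos(3x)² dx = 36·π/2 = 18*π;  (10)²·∫sin(2x)² dx = 100·π/2 = 50*π.
  (u')² cross terms: 2·(-8)·(6)·∫cos(4x)·cos(3x) dx = -96·(0) = 0;  2·(-8)·(10)·∫cos(4x)·sin(2x) dx = -160·(0) = 0;  2·(6)·(10)·∫cos(3x)·sin(2x) dx = 120·(-4/5) = -96.
  So ∫_0^π (u')² dx = 32*π + 18*π + 50*π + 0 + 0 − 96 = -96 + 100*π.
||u||_{H^1}^2 = (-24 + 33*π/2) + (-96 + 100*π) = -120 + 233*π/2.


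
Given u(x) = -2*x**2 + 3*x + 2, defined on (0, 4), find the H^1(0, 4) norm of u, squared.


||u||_{H^1}^2 = 5548/15

The H^1 norm (squared) on an interval (0, L) is
  ||u||_{H^1}^2 = ∫_0^L u(x)^2 dx + ∫_0^L u'(x)^2 dx.
Compute u'(x) = 3 - 4*x.
Then u(x)^2 = 4*x**4 - 12*x**3 + x**2 + 12*x + 4 and u'(x)^2 = 16*x**2 - 24*x + 9.
Integrate each monomial from 0 to 4 using ∫_0^4 c·x^n dx = c·4^(n+1)/(n+1):
  ∫_0^4 u(x)^2 dx = ∫_0^4 (4*x^4 - 12*x^3 + x^2 + 12*x + 4) dx. Term by term:
    ∫_0^4 4*x^4 dx = 4096/5;  ∫_0^4 -12*x^3 dx = -768;  ∫_0^4 x^2 dx = 64/3;
    ∫_0^4 12*x dx = 96;  ∫_0^4 4 dx = 16.
  Sum: 4096/5 − 768 + 64/3 + 96 + 16 = 2768/15.
  ∫_0^4 u'(x)^2 dx = ∫_0^4 (16*x^2 - 24*x + 9) dx. Term by term:
    ∫_0^4 16*x^2 dx = 1024/3;  ∫_0^4 -24*x dx = -192;  ∫_0^4 9 dx = 36.
  Sum: 1024/3 − 192 + 36 = 556/3.
Adding: ||u||_{H^1}^2 = 2768/15 + 556/3 = 5548/15.


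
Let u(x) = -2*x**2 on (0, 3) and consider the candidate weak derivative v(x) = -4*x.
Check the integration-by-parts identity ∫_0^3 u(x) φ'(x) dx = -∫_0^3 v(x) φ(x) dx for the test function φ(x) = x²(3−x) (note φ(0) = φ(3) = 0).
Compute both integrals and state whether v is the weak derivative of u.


LHS = 243/5, RHS = 243/5. Yes, v = u' weakly.

u(x) = -2*x**2, classical derivative u'(x) = -4*x.
φ(x) = x²(3−x), so φ'(x) = 3*x*(2 - x).
Note φ(0) = φ(3) = 0, so the boundary term u·φ vanishes.
LHS = ∫_0^3 u(x) φ'(x) dx = ∫_0^3 (6*x^4 - 12*x^3) dx. Term by term:
  ∫_0^3 6*x^4 dx = 1458/5;  ∫_0^3 -12*x^3 dx = -243.
Sum: 1458/5 − 243 = 243/5.
So LHS = 243/5.
∫_0^3 v(x) φ(x) dx = ∫_0^3 (4*x^4 - 12*x^3) dx. Term by term:
  ∫_0^3 4*x^4 dx = 972/5;  ∫_0^3 -12*x^3 dx = -243.
Sum: 972/5 − 243 = -243/5.
So RHS = -∫_0^3 v(x) φ(x) dx = 243/5.
LHS = RHS, so the identity holds for this test φ.
Moreover u is smooth here and v(x) = u'(x) = -4*x pointwise, so the identity holds for every test function. Hence v is the weak derivative of u.


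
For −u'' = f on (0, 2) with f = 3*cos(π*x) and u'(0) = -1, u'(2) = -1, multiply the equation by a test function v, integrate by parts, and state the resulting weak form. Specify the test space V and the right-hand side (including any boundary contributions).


V = H^1(0, 2) (v unrestricted at boundary; u is determined up to an additive constant); weak form: ∫_0^2 u'v' dx = ∫_0^2 (3*cos(π*x)) v dx − v(2) + v(0) for all v ∈ V.

Multiply both sides by a test function v and integrate from 0 to 2:
  ∫_0^2 −u''(x) v(x) dx = ∫_0^2 f(x) v(x) dx.
Integrate the LHS by parts once:
  ∫_0^2 −u'' v dx = −[u'(x) v(x)]_0^2 + ∫_0^2 u'(x) v'(x) dx.
Thus ∫_0^2 u'(x) v'(x) dx = ∫_0^2 f(x) v(x) dx + [u'(x) v(x)]_0^2.
Choose V so that boundary terms are either known or forced to vanish.
u has inhomogeneous Neumann u'(0) = -1, u'(2) = -1. [u' v]_0^2 = (-1)·v(2) − (-1)·v(0) = − v(2) + v(0). Take V = H^1(0, 2); boundary term becomes part of RHS.
Weak formulation: find u (satisfying any essential BC) such that ∫_0^2 u'(x) v'(x) dx = ∫_0^2 f v dx − v(2) + v(0) for all v ∈ V (Neumann data are natural BCs: they enter the RHS as boundary terms).
Substituting f(x) = 3*cos(π*x), the right-hand side is ∫_0^2 (3*cos(π*x)) v dx − v(2) + v(0).
Compatibility check (pure Neumann): taking v ≡ 1 ∈ V gives 0 = ∫_0^2 f dx + (-1) − (-1), i.e. ∫_0^2 f dx must equal u'(0) − u'(2) = 0. Indeed ∫_0^2 (3*cos(π*x)) dx = 0, so the data are compatible. The solution is then unique only up to an additive constant (fix it e.g. by requiring ∫_0^2 u dx = 0).


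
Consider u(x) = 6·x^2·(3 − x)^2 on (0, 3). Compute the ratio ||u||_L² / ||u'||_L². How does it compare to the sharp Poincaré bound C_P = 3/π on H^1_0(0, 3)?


||u||_L² / ||u'||_L² = sqrt(3)/2 < C_P = 3/π.

u(x) = 6·x^2·(3 − x)^2, so u'(x) = 12*x*(x - 3)*(2*x - 3).
u(x) = 6·x^2·(3 − x)^2 vanishes at x = 0 and x = 3, so u ∈ H^1_0(0, 3). Differentiate via the product rule and integrate the resulting polynomials term by term.
  ∫_0^3 u² dx = ∫_0^3 (36*x^8 - 432*x^7 + 1944*x^6 - 3888*x^5 + 2916*x^4) dx. Term by term:
    ∫_0^3 36*x^8 dx = 78732;  ∫_0^3 -432*x^7 dx = -354294;  ∫_0^3 1944*x^6 dx = 4251528/7;
    ∫_0^3 -3888*x^5 dx = -472392;  ∫_0^3 2916*x^4 dx = 708588/5.
  Sum: 78732 − 354294 + 4251528/7 − 472392 + 708588/5 = 39366/35.
  ∫_0^3 (u')² dx = ∫_0^3 (576*x^6 - 5184*x^5 + 16848*x^4 - 23328*x^3 + 11664*x^2) dx. Term by term:
    ∫_0^3 576*x^6 dx = 1259712/7;  ∫_0^3 -5184*x^5 dx = -629856;  ∫_0^3 16848*x^4 dx = 4094064/5;
    ∫_0^3 -23328*x^3 dx = -472392;  ∫_0^3 11664*x^2 dx = 104976.
  Sum: 1259712/7 − 629856 + 4094064/5 − 472392 + 104976 = 52488/35.
∫_0^3 u² dx = 39366/35, so ||u||_L² = 81*sqrt(210)/35.
∫_0^3 (u')² dx = 52488/35, so ||u'||_L² = 162*sqrt(70)/35.
Ratio ||u||_L² / ||u'||_L² = sqrt(3)/2.
Sharp Poincaré constant on H^1_0(0, 3) is C_P = L/π = 3/π, achieved by sin(π/3·x).
A polynomial bump cannot attain the sharp Poincaré constant (only the first sine eigenfunction does), so the ratio is strictly less than C_P, consistent with ||u||_L² ≤ C_P ||u'||_L².


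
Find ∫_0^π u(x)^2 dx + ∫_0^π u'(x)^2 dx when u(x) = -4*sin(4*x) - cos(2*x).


||u||_{H^1(0,π)}^2 = 277*π/2

u'(x) = 2*sin(2*x) - 16*cos(4*x).
Expand u² and (u')² and integrate term by term on (0, π), using: for integers n ≥ 1, ∫_0^π sin²(nx) dx = ∫_0^π cos²(nx) dx = π/2; for n ≠ n', ∫_0^π sin(nx)sin(n'x) dx = ∫_0^π cos(nx)cos(n'x) dx = 0; and by product-to-sum, ∫_0^π sin(nx)cos(n'x) dx = ½∫_0^π [sin((n+n')x) + sin((n−n')x)] dx, which is 0 when n+n' is even and 2n/(n²−n'²) when n+n' is odd (it need not vanish on (0, π)).
  u² squared terms: (-1)²·∫cos(2x)² dx = 1·π/2 = π/2;  (-4)²·∫sin(4x)² dx = 16·π/2 = 8*π.
  u² cross terms: 2·(-1)·(-4)·∫cos(2x)·sin(4x) dx = 8·(0) = 0.
  So ∫_0^π u² dx = π/2 + 8*π + 0 = 17*π/2.
  (u')² squared terms: (-16)²·∫cos(4x)² dx = 256·π/2 = 128*π;  (2)²·∫sin(2x)² dx = 4·π/2 = 2*π.
  (u')² cross terms: 2·(-16)·(2)·∫cos(4x)·sin(2x) dx = -64·(0) = 0.
  So ∫_0^π (u')² dx = 128*π + 2*π + 0 = 130*π.
||u||_{H^1}^2 = (17*π/2) + (130*π) = 277*π/2.


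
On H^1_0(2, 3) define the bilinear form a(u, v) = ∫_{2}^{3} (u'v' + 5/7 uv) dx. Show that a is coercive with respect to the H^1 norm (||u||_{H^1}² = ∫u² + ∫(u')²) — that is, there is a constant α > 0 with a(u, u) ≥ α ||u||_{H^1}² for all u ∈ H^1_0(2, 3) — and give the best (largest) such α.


α = (5/7 + π^2)/(1 + π^2)

Coercivity of a(·,·) on H^1_0(2, 3) means a(u, u) ≥ α ||u||_{H^1}² for every u ∈ H^1_0.
The interval has length L = 1, and Poincaré/coercivity depend only on L. Here a(u, u) = ∫(u')² + (5/7)·∫u².
Here 0 < c = 5/7 < 1. The condition a(u,u) ≥ α||u||_{H^1}² reads (1−α)∫(u')² ≥ (α−c)∫u². Any admissible α is ≤ 1 (rapidly oscillating u have ∫u²/∫(u')² → 0), and α = 1 would force 0 ≥ (1−c)∫u², impossible since c < 1; so 1−α > 0. By the sharp Poincaré inequality on H^1_0 of an interval of length L, ∫(u')² ≥ (π/L)²∫u² with equality for the first sine mode sin(π(x−x₀)/L) (x₀ the left endpoint), so the inequality holds for all u iff (1−α)(π/L)² ≥ α − c, i.e. α ≤ ((π/L)² + c)/((π/L)² + 1) = (1 + c(L/π)²)/(1 + (L/π)²). With (π/L)² = π^2 and c = 5/7, the largest admissible constant is α = ((π/L)² + c)/((π/L)² + 1).
Simplifying, α = (5/7 + π^2)/(1 + π^2).
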